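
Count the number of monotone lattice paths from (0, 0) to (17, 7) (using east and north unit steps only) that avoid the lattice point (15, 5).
Number of paths = 253080

Total paths from (0, 0) to (17, 7): C(24, 17) = 346104. Paths through (15, 5): (paths (0, 0) → (15, 5)) × (paths (15, 5) → (17, 7)) = C(20, 15) · C(4, 2) = 15504 · 6 = 93024. Avoidance count = 346104 − 93024 = 253080.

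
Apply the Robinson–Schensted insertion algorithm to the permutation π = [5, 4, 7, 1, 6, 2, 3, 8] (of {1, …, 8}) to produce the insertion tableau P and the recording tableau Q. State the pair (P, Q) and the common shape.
P = [1, 2, 3, 8] / [4, 6] / [5, 7];  Q = [1, 3, 7, 8] / [2, 5] / [4, 6];  common shape = (4, 2, 2)

Row-insert the values π_1, π_2, … into P one at a time, bumping the leftmost entry strictly greater than the inserted value down to the next row. The recording tableau Q records, in position (i, j), the step at which that cell was added to P.
  Insert 5 (step 1): P = [5];  Q = [1]
  Insert 4 (step 2): P = [4] / [5];  Q = [1] / [2]
  Insert 7 (step 3): P = [4, 7] / [5];  Q = [1, 3] / [2]
  Insert 1 (step 4): P = [1, 7] / [4] / [5];  Q = [1, 3] / [2] / [4]
  Insert 6 (step 5): P = [1, 6] / [4, 7] / [5];  Q = [1, 3] / [2, 5] / [4]
  Insert 2 (step 6): P = [1, 2] / [4, 6] / [5, 7];  Q = [1, 3] / [2, 5] / [4, 6]
  Insert 3 (step 7): P = [1, 2, 3] / [4, 6] / [5, 7];  Q = [1, 3, 7] / [2, 5] / [4, 6]
  Insert 8 (step 8): P = [1, 2, 3, 8] / [4, 6] / [5, 7];  Q = [1, 3, 7, 8] / [2, 5] / [4, 6]
Final shape: (4, 2, 2).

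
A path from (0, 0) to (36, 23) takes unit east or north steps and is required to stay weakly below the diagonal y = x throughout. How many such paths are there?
Number of paths = 5456577564869340

By the reflection principle (André's argument), the number of monotone paths to (36, 23) with n ≤ m that never go above y = x is C(59, 36) − C(59, 37) = 14420954992868970 − 8964377427999630 = 5456577564869340.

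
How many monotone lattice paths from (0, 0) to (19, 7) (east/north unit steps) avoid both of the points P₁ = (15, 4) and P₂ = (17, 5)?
Number of paths = 433904

Inclusion–exclusion. Total paths: C(26, 19) = 657800. Through P₁: C(19, 15)·C(7, 4) = 135660. Through P₂: C(22, 17)·C(4, 2) = 158004. Since P₁ is strictly southwest of P₂, a monotone path through both must visit P₁ then P₂; paths through both = C(19, 15)·C(3, 2)·C(4, 2) = 69768. Avoid both = 657800 − 135660 − 158004 + 69768 = 433904.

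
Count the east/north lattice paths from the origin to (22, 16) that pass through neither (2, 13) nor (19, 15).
Number of paths = 14815990215

Inclusion–exclusion. Total paths: C(38, 22) = 22239974430. Through P₁: C(15, 2)·C(23, 20) = 185955. Through P₂: C(34, 19)·C(4, 3) = 7423870080. Since P₁ is strictly southwest of P₂, a monotone path through both must visit P₁ then P₂; paths through both = C(15, 2)·C(19, 17)·C(4, 3) = 71820. Avoid both = 22239974430 − 185955 − 7423870080 + 71820 = 14815990215.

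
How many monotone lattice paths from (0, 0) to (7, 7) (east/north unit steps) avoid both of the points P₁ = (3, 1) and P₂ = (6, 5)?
Number of paths = 1626

Inclusion–exclusion. Total paths: C(14, 7) = 3432. Through P₁: C(4, 3)·C(10, 4) = 840. Through P₂: C(11, 6)·C(3, 1) = 1386. Since P₁ is strictly southwest of P₂, a monotone path through both must visit P₁ then P₂; paths through both = C(4, 3)·C(7, 3)·C(3, 1) = 420. Avoid both = 3432 − 840 − 1386 + 420 = 1626.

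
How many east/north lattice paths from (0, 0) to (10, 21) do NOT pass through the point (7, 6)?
Number of paths = 42951909

Total paths from (0, 0) to (10, 21): C(31, 10) = 44352165. Paths through (7, 6): (paths (0, 0) → (7, 6)) × (paths (7, 6) → (10, 21)) = C(13, 7) · C(18, 3) = 1716 · 816 = 1400256. Avoidance count = 44352165 − 1400256 = 42951909.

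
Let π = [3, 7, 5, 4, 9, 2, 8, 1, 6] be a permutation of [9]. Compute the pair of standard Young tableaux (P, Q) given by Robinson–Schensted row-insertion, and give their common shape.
P = [1, 4, 6] / [2, 8] / [3, 9] / [5] / [7];  Q = [1, 2, 5] / [3, 7] / [4, 9] / [6] / [8];  common shape = (3, 2, 2, 1, 1)

Row-insert the values π_1, π_2, … into P one at a time, bumping the leftmost entry strictly greater than the inserted value down to the next row. The recording tableau Q records, in position (i, j), the step at which that cell was added to P.
  Insert 3 (step 1): P = [3];  Q = [1]
  Insert 7 (step 2): P = [3, 7];  Q = [1, 2]
  Insert 5 (step 3): P = [3, 5] / [7];  Q = [1, 2] / [3]
  Insert 4 (step 4): P = [3, 4] / [5] / [7];  Q = [1, 2] / [3] / [4]
  Insert 9 (step 5): P = [3, 4, 9] / [5] / [7];  Q = [1, 2, 5] / [3] / [4]
  Insert 2 (step 6): P = [2, 4, 9] / [3] / [5] / [7];  Q = [1, 2, 5] / [3] / [4] / [6]
  Insert 8 (step 7): P = [2, 4, 8] / [3, 9] / [5] / [7];  Q = [1, 2, 5] / [3, 7] / [4] / [6]
  Insert 1 (step 8): P = [1, 4, 8] / [2, 9] / [3] / [5] / [7];  Q = [1, 2, 5] / [3, 7] / [4] / [6] / [8]
  Insert 6 (step 9): P = [1, 4, 6] / [2, 8] / [3, 9] / [5] / [7];  Q = [1, 2, 5] / [3, 7] / [4, 9] / [6] / [8]
Final shape: (3, 2, 2, 1, 1).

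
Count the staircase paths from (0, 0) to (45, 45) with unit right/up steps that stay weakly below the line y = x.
C_45 = 2257117854077248073253720

These NE paths below the diagonal are counted by the Catalan number C_n = (1/(n + 1)) · C(2n, n). For n = 45: C_45 = (1/46) · C(90, 45) = 103827421287553411369671120/46 = 2257117854077248073253720.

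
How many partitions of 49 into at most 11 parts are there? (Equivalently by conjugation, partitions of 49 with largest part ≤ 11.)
p(49, parts ≤ 11) = 70515

Use the recurrence p(n, m) = p(n, m−1) + p(n−m, m): either the largest part is < m (count p(n, m−1)) or the largest part is exactly m (remove one copy of m, count p(n−m, m)). With p(0, ·) = 1 this gives p(49, parts ≤ 11) = 70515. (By conjugating Young diagrams, this also counts partitions of 49 into at most 11 parts.)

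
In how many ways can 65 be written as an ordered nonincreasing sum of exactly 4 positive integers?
p(65, 4 parts) = 1991

Partitions of n into exactly k parts are in bijection with partitions of n − k into at most k parts (subtract 1 from each part). So p(65, exactly 4) = p(61, parts ≤ 4). Computing via the recurrence p(m, j) = p(m, j−1) + p(m−j, j) gives 1991.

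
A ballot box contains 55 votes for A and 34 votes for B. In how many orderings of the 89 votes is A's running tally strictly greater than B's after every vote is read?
Strict-lead orderings = 1039147635006373235031864

Total orderings of the 89 votes with 55 for A: C(89, 55) = 4404006643598438948468376. By the Bertrand ballot formula (Cycle Lemma / reflection principle), the number of orderings in which A is strictly ahead of B throughout is (p − q)/(p + q) · C(p + q, p) = (55 − 34)/(55 + 34) · 4404006643598438948468376 = 1039147635006373235031864.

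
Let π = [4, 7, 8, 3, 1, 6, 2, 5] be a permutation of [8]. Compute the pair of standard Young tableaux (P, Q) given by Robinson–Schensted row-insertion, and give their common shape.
P = [1, 2, 5] / [3, 6, 8] / [4, 7];  Q = [1, 2, 3] / [4, 6, 8] / [5, 7];  common shape = (3, 3, 2)

Row-insert the values π_1, π_2, … into P one at a time, bumping the leftmost entry strictly greater than the inserted value down to the next row. The recording tableau Q records, in position (i, j), the step at which that cell was added to P.
  Insert 4 (step 1): P = [4];  Q = [1]
  Insert 7 (step 2): P = [4, 7];  Q = [1, 2]
  Insert 8 (step 3): P = [4, 7, 8];  Q = [1, 2, 3]
  Insert 3 (step 4): P = [3, 7, 8] / [4];  Q = [1, 2, 3] / [4]
  Insert 1 (step 5): P = [1, 7, 8] / [3] / [4];  Q = [1, 2, 3] / [4] / [5]
  Insert 6 (step 6): P = [1, 6, 8] / [3, 7] / [4];  Q = [1, 2, 3] / [4, 6] / [5]
  Insert 2 (step 7): P = [1, 2, 8] / [3, 6] / [4, 7];  Q = [1, 2, 3] / [4, 6] / [5, 7]
  Insert 5 (step 8): P = [1, 2, 5] / [3, 6, 8] / [4, 7];  Q = [1, 2, 3] / [4, 6, 8] / [5, 7]
Final shape: (3, 3, 2).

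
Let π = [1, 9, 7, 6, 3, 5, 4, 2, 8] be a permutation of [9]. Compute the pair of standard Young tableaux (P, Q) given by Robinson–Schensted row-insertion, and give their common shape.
P = [1, 2, 4, 8] / [3] / [5] / [6] / [7] / [9];  Q = [1, 2, 6, 9] / [3] / [4] / [5] / [7] / [8];  common shape = (4, 1, 1, 1, 1, 1)

Row-insert the values π_1, π_2, … into P one at a time, bumping the leftmost entry strictly greater than the inserted value down to the next row. The recording tableau Q records, in position (i, j), the step at which that cell was added to P.
  Insert 1 (step 1): P = [1];  Q = [1]
  Insert 9 (step 2): P = [1, 9];  Q = [1, 2]
  Insert 7 (step 3): P = [1, 7] / [9];  Q = [1, 2] / [3]
  Insert 6 (step 4): P = [1, 6] / [7] / [9];  Q = [1, 2] / [3] / [4]
  Insert 3 (step 5): P = [1, 3] / [6] / [7] / [9];  Q = [1, 2] / [3] / [4] / [5]
  Insert 5 (step 6): P = [1, 3, 5] / [6] / [7] / [9];  Q = [1, 2, 6] / [3] / [4] / [5]
  Insert 4 (step 7): P = [1, 3, 4] / [5] / [6] / [7] / [9];  Q = [1, 2, 6] / [3] / [4] / [5] / [7]
  Insert 2 (step 8): P = [1, 2, 4] / [3] / [5] / [6] / [7] / [9];  Q = [1, 2, 6] / [3] / [4] / [5] / [7] / [8]
  Insert 8 (step 9): P = [1, 2, 4, 8] / [3] / [5] / [6] / [7] / [9];  Q = [1, 2, 6, 9] / [3] / [4] / [5] / [7] / [8]
Final shape: (4, 1, 1, 1, 1, 1).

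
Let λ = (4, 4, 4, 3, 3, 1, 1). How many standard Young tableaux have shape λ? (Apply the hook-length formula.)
# SYT of shape (4, 4, 4, 3, 3, 1, 1) = 31039008

Hook-length formula: f^λ = n! / Π hook(c), product over all cells c of the Young diagram. For λ = (4, 4, 4, 3, 3, 1, 1), n = 20 boxes. Hook lengths by row (left-to-right, top-to-bottom): [10, 7, 6, 3]; [9, 6, 5, 2]; [8, 5, 4, 1]; [6, 3, 2]; [5, 2, 1]; [2]; [1]. Product of hooks = 78382080000. So f^λ = 20! / 78382080000 = 2432902008176640000 / 78382080000 = 31039008.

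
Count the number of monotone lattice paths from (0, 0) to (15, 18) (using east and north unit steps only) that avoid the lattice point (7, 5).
Number of paths = 875994240

Total paths from (0, 0) to (15, 18): C(33, 15) = 1037158320. Paths through (7, 5): (paths (0, 0) → (7, 5)) × (paths (7, 5) → (15, 18)) = C(12, 7) · C(21, 8) = 792 · 203490 = 161164080. Avoidance count = 1037158320 − 161164080 = 875994240.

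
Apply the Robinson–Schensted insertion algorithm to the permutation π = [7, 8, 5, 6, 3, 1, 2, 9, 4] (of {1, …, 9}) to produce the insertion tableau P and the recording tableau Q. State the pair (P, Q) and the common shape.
P = [1, 2, 4] / [3, 6, 9] / [5, 8] / [7];  Q = [1, 2, 8] / [3, 4, 9] / [5, 7] / [6];  common shape = (3, 3, 2, 1)

Row-insert the values π_1, π_2, … into P one at a time, bumping the leftmost entry strictly greater than the inserted value down to the next row. The recording tableau Q records, in position (i, j), the step at which that cell was added to P.
  Insert 7 (step 1): P = [7];  Q = [1]
  Insert 8 (step 2): P = [7, 8];  Q = [1, 2]
  Insert 5 (step 3): P = [5, 8] / [7];  Q = [1, 2] / [3]
  Insert 6 (step 4): P = [5, 6] / [7, 8];  Q = [1, 2] / [3, 4]
  Insert 3 (step 5): P = [3, 6] / [5, 8] / [7];  Q = [1, 2] / [3, 4] / [5]
  Insert 1 (step 6): P = [1, 6] / [3, 8] / [5] / [7];  Q = [1, 2] / [3, 4] / [5] / [6]
  Insert 2 (step 7): P = [1, 2] / [3, 6] / [5, 8] / [7];  Q = [1, 2] / [3, 4] / [5, 7] / [6]
  Insert 9 (step 8): P = [1, 2, 9] / [3, 6] / [5, 8] / [7];  Q = [1, 2, 8] / [3, 4] / [5, 7] / [6]
  Insert 4 (step 9): P = [1, 2, 4] / [3, 6, 9] / [5, 8] / [7];  Q = [1, 2, 8] / [3, 4, 9] / [5, 7] / [6]
Final shape: (3, 3, 2, 1).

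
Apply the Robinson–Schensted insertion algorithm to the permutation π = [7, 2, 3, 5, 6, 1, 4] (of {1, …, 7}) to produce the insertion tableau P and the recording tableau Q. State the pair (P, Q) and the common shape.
P = [1, 3, 4, 6] / [2, 5] / [7];  Q = [1, 3, 4, 5] / [2, 7] / [6];  common shape = (4, 2, 1)

Row-insert the values π_1, π_2, … into P one at a time, bumping the leftmost entry strictly greater than the inserted value down to the next row. The recording tableau Q records, in position (i, j), the step at which that cell was added to P.
  Insert 7 (step 1): P = [7];  Q = [1]
  Insert 2 (step 2): P = [2] / [7];  Q = [1] / [2]
  Insert 3 (step 3): P = [2, 3] / [7];  Q = [1, 3] / [2]
  Insert 5 (step 4): P = [2, 3, 5] / [7];  Q = [1, 3, 4] / [2]
  Insert 6 (step 5): P = [2, 3, 5, 6] / [7];  Q = [1, 3, 4, 5] / [2]
  Insert 1 (step 6): P = [1, 3, 5, 6] / [2] / [7];  Q = [1, 3, 4, 5] / [2] / [6]
  Insert 4 (step 7): P = [1, 3, 4, 6] / [2, 5] / [7];  Q = [1, 3, 4, 5] / [2, 7] / [6]
Final shape: (4, 2, 1).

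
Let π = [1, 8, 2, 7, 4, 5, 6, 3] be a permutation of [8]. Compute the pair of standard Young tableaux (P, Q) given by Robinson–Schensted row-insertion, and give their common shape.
P = [1, 2, 3, 5, 6] / [4] / [7] / [8];  Q = [1, 2, 4, 6, 7] / [3] / [5] / [8];  common shape = (5, 1, 1, 1)

Row-insert the values π_1, π_2, … into P one at a time, bumping the leftmost entry strictly greater than the inserted value down to the next row. The recording tableau Q records, in position (i, j), the step at which that cell was added to P.
  Insert 1 (step 1): P = [1];  Q = [1]
  Insert 8 (step 2): P = [1, 8];  Q = [1, 2]
  Insert 2 (step 3): P = [1, 2] / [8];  Q = [1, 2] / [3]
  Insert 7 (step 4): P = [1, 2, 7] / [8];  Q = [1, 2, 4] / [3]
  Insert 4 (step 5): P = [1, 2, 4] / [7] / [8];  Q = [1, 2, 4] / [3] / [5]
  Insert 5 (step 6): P = [1, 2, 4, 5] / [7] / [8];  Q = [1, 2, 4, 6] / [3] / [5]
  Insert 6 (step 7): P = [1, 2, 4, 5, 6] / [7] / [8];  Q = [1, 2, 4, 6, 7] / [3] / [5]
  Insert 3 (step 8): P = [1, 2, 3, 5, 6] / [4] / [7] / [8];  Q = [1, 2, 4, 6, 7] / [3] / [5] / [8]
Final shape: (5, 1, 1, 1).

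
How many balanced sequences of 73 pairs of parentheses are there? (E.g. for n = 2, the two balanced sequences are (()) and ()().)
C_73 = 79463489365077377841208237632349268884500

These balanced parentheses are counted by the Catalan number C_n = (1/(n + 1)) · C(2n, n). For n = 73: C_73 = (1/74) · C(146, 73) = 5880298213015725960249409584793845897453000/74 = 79463489365077377841208237632349268884500.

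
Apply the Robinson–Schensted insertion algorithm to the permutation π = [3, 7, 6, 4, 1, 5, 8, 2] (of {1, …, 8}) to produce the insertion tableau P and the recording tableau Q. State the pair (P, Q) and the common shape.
P = [1, 2, 5, 8] / [3, 4] / [6] / [7];  Q = [1, 2, 6, 7] / [3, 8] / [4] / [5];  common shape = (4, 2, 1, 1)

Row-insert the values π_1, π_2, … into P one at a time, bumping the leftmost entry strictly greater than the inserted value down to the next row. The recording tableau Q records, in position (i, j), the step at which that cell was added to P.
  Insert 3 (step 1): P = [3];  Q = [1]
  Insert 7 (step 2): P = [3, 7];  Q = [1, 2]
  Insert 6 (step 3): P = [3, 6] / [7];  Q = [1, 2] / [3]
  Insert 4 (step 4): P = [3, 4] / [6] / [7];  Q = [1, 2] / [3] / [4]
  Insert 1 (step 5): P = [1, 4] / [3] / [6] / [7];  Q = [1, 2] / [3] / [4] / [5]
  Insert 5 (step 6): P = [1, 4, 5] / [3] / [6] / [7];  Q = [1, 2, 6] / [3] / [4] / [5]
  Insert 8 (step 7): P = [1, 4, 5, 8] / [3] / [6] / [7];  Q = [1, 2, 6, 7] / [3] / [4] / [5]
  Insert 2 (step 8): P = [1, 2, 5, 8] / [3, 4] / [6] / [7];  Q = [1, 2, 6, 7] / [3, 8] / [4] / [5]
Final shape: (4, 2, 1, 1).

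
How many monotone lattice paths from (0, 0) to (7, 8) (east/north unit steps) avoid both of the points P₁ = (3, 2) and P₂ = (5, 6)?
Number of paths = 2463

Inclusion–exclusion. Total paths: C(15, 7) = 6435. Through P₁: C(5, 3)·C(10, 4) = 2100. Through P₂: C(11, 5)·C(4, 2) = 2772. Since P₁ is strictly southwest of P₂, a monotone path through both must visit P₁ then P₂; paths through both = C(5, 3)·C(6, 2)·C(4, 2) = 900. Avoid both = 6435 − 2100 − 2772 + 900 = 2463.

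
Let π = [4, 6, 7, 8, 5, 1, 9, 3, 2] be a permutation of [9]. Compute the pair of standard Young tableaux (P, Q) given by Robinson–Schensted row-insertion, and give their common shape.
P = [1, 2, 7, 8, 9] / [3, 5] / [4] / [6];  Q = [1, 2, 3, 4, 7] / [5, 8] / [6] / [9];  common shape = (5, 2, 1, 1)

Row-insert the values π_1, π_2, … into P one at a time, bumping the leftmost entry strictly greater than the inserted value down to the next row. The recording tableau Q records, in position (i, j), the step at which that cell was added to P.
  Insert 4 (step 1): P = [4];  Q = [1]
  Insert 6 (step 2): P = [4, 6];  Q = [1, 2]
  Insert 7 (step 3): P = [4, 6, 7];  Q = [1, 2, 3]
  Insert 8 (step 4): P = [4, 6, 7, 8];  Q = [1, 2, 3, 4]
  Insert 5 (step 5): P = [4, 5, 7, 8] / [6];  Q = [1, 2, 3, 4] / [5]
  Insert 1 (step 6): P = [1, 5, 7, 8] / [4] / [6];  Q = [1, 2, 3, 4] / [5] / [6]
  Insert 9 (step 7): P = [1, 5, 7, 8, 9] / [4] / [6];  Q = [1, 2, 3, 4, 7] / [5] / [6]
  Insert 3 (step 8): P = [1, 3, 7, 8, 9] / [4, 5] / [6];  Q = [1, 2, 3, 4, 7] / [5, 8] / [6]
  Insert 2 (step 9): P = [1, 2, 7, 8, 9] / [3, 5] / [4] / [6];  Q = [1, 2, 3, 4, 7] / [5, 8] / [6] / [9]
Final shape: (5, 2, 1, 1).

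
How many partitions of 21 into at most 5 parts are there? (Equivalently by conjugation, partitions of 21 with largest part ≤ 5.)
p(21, parts ≤ 5) = 221

Use the recurrence p(n, m) = p(n, m−1) + p(n−m, m): either the largest part is < m (count p(n, m−1)) or the largest part is exactly m (remove one copy of m, count p(n−m, m)). With p(0, ·) = 1 this gives p(21, parts ≤ 5) = 221. (By conjugating Young diagrams, this also counts partitions of 21 into at most 5 parts.)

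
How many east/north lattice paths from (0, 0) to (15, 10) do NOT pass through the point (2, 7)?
Number of paths = 3248600

Total paths from (0, 0) to (15, 10): C(25, 15) = 3268760. Paths through (2, 7): (paths (0, 0) → (2, 7)) × (paths (2, 7) → (15, 10)) = C(9, 2) · C(16, 13) = 36 · 560 = 20160. Avoidance count = 3268760 − 20160 = 3248600.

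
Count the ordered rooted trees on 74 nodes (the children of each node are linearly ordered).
C_73 = 79463489365077377841208237632349268884500

These ordered rooted trees are counted by the Catalan number C_n = (1/(n + 1)) · C(2n, n). For n = 73: C_73 = (1/74) · C(146, 73) = 5880298213015725960249409584793845897453000/74 = 79463489365077377841208237632349268884500.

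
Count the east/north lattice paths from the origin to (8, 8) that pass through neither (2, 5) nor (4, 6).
Number of paths = 8901

Inclusion–exclusion. Total paths: C(16, 8) = 12870. Through P₁: C(7, 2)·C(9, 6) = 1764. Through P₂: C(10, 4)·C(6, 4) = 3150. Since P₁ is strictly southwest of P₂, a monotone path through both must visit P₁ then P₂; paths through both = C(7, 2)·C(3, 2)·C(6, 4) = 945. Avoid both = 12870 − 1764 − 3150 + 945 = 8901.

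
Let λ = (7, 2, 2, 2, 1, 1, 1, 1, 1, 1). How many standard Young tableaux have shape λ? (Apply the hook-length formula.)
# SYT of shape (7, 2, 2, 2, 1, 1, 1, 1, 1, 1) = 2263261

Hook-length formula: f^λ = n! / Π hook(c), product over all cells c of the Young diagram. For λ = (7, 2, 2, 2, 1, 1, 1, 1, 1, 1), n = 19 boxes. Hook lengths by row (left-to-right, top-to-bottom): [16, 9, 5, 4, 3, 2, 1]; [10, 3]; [9, 2]; [8, 1]; [6]; [5]; [4]; [3]; [2]; [1]. Product of hooks = 53747712000. So f^λ = 19! / 53747712000 = 121645100408832000 / 53747712000 = 2263261.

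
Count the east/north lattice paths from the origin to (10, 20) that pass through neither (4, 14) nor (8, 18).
Number of paths = 19129125

Inclusion–exclusion. Total paths: C(30, 10) = 30045015. Through P₁: C(18, 4)·C(12, 6) = 2827440. Through P₂: C(26, 8)·C(4, 2) = 9373650. Since P₁ is strictly southwest of P₂, a monotone path through both must visit P₁ then P₂; paths through both = C(18, 4)·C(8, 4)·C(4, 2) = 1285200. Avoid both = 30045015 − 2827440 − 9373650 + 1285200 = 19129125.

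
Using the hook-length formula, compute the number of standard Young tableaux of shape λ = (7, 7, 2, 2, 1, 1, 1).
# SYT of shape (7, 7, 2, 2, 1, 1, 1) = 146241480

Hook-length formula: f^λ = n! / Π hook(c), product over all cells c of the Young diagram. For λ = (7, 7, 2, 2, 1, 1, 1), n = 21 boxes. Hook lengths by row (left-to-right, top-to-bottom): [13, 9, 6, 5, 4, 3, 2]; [12, 8, 5, 4, 3, 2, 1]; [6, 2]; [5, 1]; [3]; [2]; [1]. Product of hooks = 349360128000. So f^λ = 21! / 349360128000 = 51090942171709440000 / 349360128000 = 146241480.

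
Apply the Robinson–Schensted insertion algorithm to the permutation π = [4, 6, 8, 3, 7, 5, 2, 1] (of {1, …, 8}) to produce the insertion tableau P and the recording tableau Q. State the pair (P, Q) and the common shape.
P = [1, 5, 7] / [2, 6] / [3] / [4] / [8];  Q = [1, 2, 3] / [4, 5] / [6] / [7] / [8];  common shape = (3, 2, 1, 1, 1)

Row-insert the values π_1, π_2, … into P one at a time, bumping the leftmost entry strictly greater than the inserted value down to the next row. The recording tableau Q records, in position (i, j), the step at which that cell was added to P.
  Insert 4 (step 1): P = [4];  Q = [1]
  Insert 6 (step 2): P = [4, 6];  Q = [1, 2]
  Insert 8 (step 3): P = [4, 6, 8];  Q = [1, 2, 3]
  Insert 3 (step 4): P = [3, 6, 8] / [4];  Q = [1, 2, 3] / [4]
  Insert 7 (step 5): P = [3, 6, 7] / [4, 8];  Q = [1, 2, 3] / [4, 5]
  Insert 5 (step 6): P = [3, 5, 7] / [4, 6] / [8];  Q = [1, 2, 3] / [4, 5] / [6]
  Insert 2 (step 7): P = [2, 5, 7] / [3, 6] / [4] / [8];  Q = [1, 2, 3] / [4, 5] / [6] / [7]
  Insert 1 (step 8): P = [1, 5, 7] / [2, 6] / [3] / [4] / [8];  Q = [1, 2, 3] / [4, 5] / [6] / [7] / [8]
Final shape: (3, 2, 1, 1, 1).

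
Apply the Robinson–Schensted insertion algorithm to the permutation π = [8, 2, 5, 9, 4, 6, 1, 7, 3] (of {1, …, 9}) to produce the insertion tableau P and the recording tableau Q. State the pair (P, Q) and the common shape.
P = [1, 3, 6, 7] / [2, 4] / [5, 9] / [8];  Q = [1, 3, 4, 8] / [2, 6] / [5, 9] / [7];  common shape = (4, 2, 2, 1)

Row-insert the values π_1, π_2, … into P one at a time, bumping the leftmost entry strictly greater than the inserted value down to the next row. The recording tableau Q records, in position (i, j), the step at which that cell was added to P.
  Insert 8 (step 1): P = [8];  Q = [1]
  Insert 2 (step 2): P = [2] / [8];  Q = [1] / [2]
  Insert 5 (step 3): P = [2, 5] / [8];  Q = [1, 3] / [2]
  Insert 9 (step 4): P = [2, 5, 9] / [8];  Q = [1, 3, 4] / [2]
  Insert 4 (step 5): P = [2, 4, 9] / [5] / [8];  Q = [1, 3, 4] / [2] / [5]
  Insert 6 (step 6): P = [2, 4, 6] / [5, 9] / [8];  Q = [1, 3, 4] / [2, 6] / [5]
  Insert 1 (step 7): P = [1, 4, 6] / [2, 9] / [5] / [8];  Q = [1, 3, 4] / [2, 6] / [5] / [7]
  Insert 7 (step 8): P = [1, 4, 6, 7] / [2, 9] / [5] / [8];  Q = [1, 3, 4, 8] / [2, 6] / [5] / [7]
  Insert 3 (step 9): P = [1, 3, 6, 7] / [2, 4] / [5, 9] / [8];  Q = [1, 3, 4, 8] / [2, 6] / [5, 9] / [7]
Final shape: (4, 2, 2, 1).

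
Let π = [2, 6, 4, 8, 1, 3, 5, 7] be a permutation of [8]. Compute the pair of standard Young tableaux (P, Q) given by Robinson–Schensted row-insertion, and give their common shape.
P = [1, 3, 5, 7] / [2, 4, 8] / [6];  Q = [1, 2, 4, 8] / [3, 6, 7] / [5];  common shape = (4, 3, 1)

Row-insert the values π_1, π_2, … into P one at a time, bumping the leftmost entry strictly greater than the inserted value down to the next row. The recording tableau Q records, in position (i, j), the step at which that cell was added to P.
  Insert 2 (step 1): P = [2];  Q = [1]
  Insert 6 (step 2): P = [2, 6];  Q = [1, 2]
  Insert 4 (step 3): P = [2, 4] / [6];  Q = [1, 2] / [3]
  Insert 8 (step 4): P = [2, 4, 8] / [6];  Q = [1, 2, 4] / [3]
  Insert 1 (step 5): P = [1, 4, 8] / [2] / [6];  Q = [1, 2, 4] / [3] / [5]
  Insert 3 (step 6): P = [1, 3, 8] / [2, 4] / [6];  Q = [1, 2, 4] / [3, 6] / [5]
  Insert 5 (step 7): P = [1, 3, 5] / [2, 4, 8] / [6];  Q = [1, 2, 4] / [3, 6, 7] / [5]
  Insert 7 (step 8): P = [1, 3, 5, 7] / [2, 4, 8] / [6];  Q = [1, 2, 4, 8] / [3, 6, 7] / [5]
Final shape: (4, 3, 1).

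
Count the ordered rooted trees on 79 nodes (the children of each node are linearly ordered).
C_78 = 73745243611532458459690151854647329239335600

These ordered rooted trees are counted by the Catalan number C_n = (1/(n + 1)) · C(2n, n). For n = 78: C_78 = (1/79) · C(156, 78) = 5825874245311064218315521996517139009907512400/79 = 73745243611532458459690151854647329239335600.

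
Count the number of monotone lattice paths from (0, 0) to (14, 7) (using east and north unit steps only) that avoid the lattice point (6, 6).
Number of paths = 107964

Total paths from (0, 0) to (14, 7): C(21, 14) = 116280. Paths through (6, 6): (paths (0, 0) → (6, 6)) × (paths (6, 6) → (14, 7)) = C(12, 6) · C(9, 8) = 924 · 9 = 8316. Avoidance count = 116280 − 8316 = 107964.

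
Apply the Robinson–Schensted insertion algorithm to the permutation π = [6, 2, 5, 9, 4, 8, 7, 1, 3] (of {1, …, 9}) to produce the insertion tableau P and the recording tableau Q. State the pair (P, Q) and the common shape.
P = [1, 3, 7] / [2, 4] / [5, 8] / [6, 9];  Q = [1, 3, 4] / [2, 6] / [5, 7] / [8, 9];  common shape = (3, 2, 2, 2)

Row-insert the values π_1, π_2, … into P one at a time, bumping the leftmost entry strictly greater than the inserted value down to the next row. The recording tableau Q records, in position (i, j), the step at which that cell was added to P.
  Insert 6 (step 1): P = [6];  Q = [1]
  Insert 2 (step 2): P = [2] / [6];  Q = [1] / [2]
  Insert 5 (step 3): P = [2, 5] / [6];  Q = [1, 3] / [2]
  Insert 9 (step 4): P = [2, 5, 9] / [6];  Q = [1, 3, 4] / [2]
  Insert 4 (step 5): P = [2, 4, 9] / [5] / [6];  Q = [1, 3, 4] / [2] / [5]
  Insert 8 (step 6): P = [2, 4, 8] / [5, 9] / [6];  Q = [1, 3, 4] / [2, 6] / [5]
  Insert 7 (step 7): P = [2, 4, 7] / [5, 8] / [6, 9];  Q = [1, 3, 4] / [2, 6] / [5, 7]
  Insert 1 (step 8): P = [1, 4, 7] / [2, 8] / [5, 9] / [6];  Q = [1, 3, 4] / [2, 6] / [5, 7] / [8]
  Insert 3 (step 9): P = [1, 3, 7] / [2, 4] / [5, 8] / [6, 9];  Q = [1, 3, 4] / [2, 6] / [5, 7] / [8, 9]
Final shape: (3, 2, 2, 2).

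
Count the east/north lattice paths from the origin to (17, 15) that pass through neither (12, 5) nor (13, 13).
Number of paths = 391966536

Inclusion–exclusion. Total paths: C(32, 17) = 565722720. Through P₁: C(17, 12)·C(15, 5) = 18582564. Through P₂: C(26, 13)·C(6, 4) = 156009000. Since P₁ is strictly southwest of P₂, a monotone path through both must visit P₁ then P₂; paths through both = C(17, 12)·C(9, 1)·C(6, 4) = 835380. Avoid both = 565722720 − 18582564 − 156009000 + 835380 = 391966536.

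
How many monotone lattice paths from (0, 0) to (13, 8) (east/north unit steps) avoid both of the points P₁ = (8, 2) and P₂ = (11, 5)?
Number of paths = 148020

Inclusion–exclusion. Total paths: C(21, 13) = 203490. Through P₁: C(10, 8)·C(11, 5) = 20790. Through P₂: C(16, 11)·C(5, 2) = 43680. Since P₁ is strictly southwest of P₂, a monotone path through both must visit P₁ then P₂; paths through both = C(10, 8)·C(6, 3)·C(5, 2) = 9000. Avoid both = 203490 − 20790 − 43680 + 9000 = 148020.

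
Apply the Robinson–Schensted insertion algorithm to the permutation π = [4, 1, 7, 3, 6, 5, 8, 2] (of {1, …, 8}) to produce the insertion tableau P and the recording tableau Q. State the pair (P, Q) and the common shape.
P = [1, 2, 5, 8] / [3, 6] / [4] / [7];  Q = [1, 3, 5, 7] / [2, 4] / [6] / [8];  common shape = (4, 2, 1, 1)

Row-insert the values π_1, π_2, … into P one at a time, bumping the leftmost entry strictly greater than the inserted value down to the next row. The recording tableau Q records, in position (i, j), the step at which that cell was added to P.
  Insert 4 (step 1): P = [4];  Q = [1]
  Insert 1 (step 2): P = [1] / [4];  Q = [1] / [2]
  Insert 7 (step 3): P = [1, 7] / [4];  Q = [1, 3] / [2]
  Insert 3 (step 4): P = [1, 3] / [4, 7];  Q = [1, 3] / [2, 4]
  Insert 6 (step 5): P = [1, 3, 6] / [4, 7];  Q = [1, 3, 5] / [2, 4]
  Insert 5 (step 6): P = [1, 3, 5] / [4, 6] / [7];  Q = [1, 3, 5] / [2, 4] / [6]
  Insert 8 (step 7): P = [1, 3, 5, 8] / [4, 6] / [7];  Q = [1, 3, 5, 7] / [2, 4] / [6]
  Insert 2 (step 8): P = [1, 2, 5, 8] / [3, 6] / [4] / [7];  Q = [1, 3, 5, 7] / [2, 4] / [6] / [8]
Final shape: (4, 2, 1, 1).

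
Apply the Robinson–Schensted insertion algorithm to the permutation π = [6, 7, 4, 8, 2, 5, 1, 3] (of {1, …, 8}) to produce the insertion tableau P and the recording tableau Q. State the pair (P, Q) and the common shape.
P = [1, 3, 8] / [2, 5] / [4, 7] / [6];  Q = [1, 2, 4] / [3, 6] / [5, 8] / [7];  common shape = (3, 2, 2, 1)

Row-insert the values π_1, π_2, … into P one at a time, bumping the leftmost entry strictly greater than the inserted value down to the next row. The recording tableau Q records, in position (i, j), the step at which that cell was added to P.
  Insert 6 (step 1): P = [6];  Q = [1]
  Insert 7 (step 2): P = [6, 7];  Q = [1, 2]
  Insert 4 (step 3): P = [4, 7] / [6];  Q = [1, 2] / [3]
  Insert 8 (step 4): P = [4, 7, 8] / [6];  Q = [1, 2, 4] / [3]
  Insert 2 (step 5): P = [2, 7, 8] / [4] / [6];  Q = [1, 2, 4] / [3] / [5]
  Insert 5 (step 6): P = [2, 5, 8] / [4, 7] / [6];  Q = [1, 2, 4] / [3, 6] / [5]
  Insert 1 (step 7): P = [1, 5, 8] / [2, 7] / [4] / [6];  Q = [1, 2, 4] / [3, 6] / [5] / [7]
  Insert 3 (step 8): P = [1, 3, 8] / [2, 5] / [4, 7] / [6];  Q = [1, 2, 4] / [3, 6] / [5, 8] / [7]
Final shape: (3, 2, 2, 1).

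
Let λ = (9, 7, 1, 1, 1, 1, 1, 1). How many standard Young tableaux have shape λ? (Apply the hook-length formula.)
# SYT of shape (9, 7, 1, 1, 1, 1, 1, 1) = 86178015

Hook-length formula: f^λ = n! / Π hook(c), product over all cells c of the Young diagram. For λ = (9, 7, 1, 1, 1, 1, 1, 1), n = 22 boxes. Hook lengths by row (left-to-right, top-to-bottom): [16, 9, 8, 7, 6, 5, 4, 2, 1]; [13, 6, 5, 4, 3, 2, 1]; [6]; [5]; [4]; [3]; [2]; [1]. Product of hooks = 13042778112000. So f^λ = 22! / 13042778112000 = 1124000727777607680000 / 13042778112000 = 86178015.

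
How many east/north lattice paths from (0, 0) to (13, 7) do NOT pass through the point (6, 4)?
Number of paths = 52320

Total paths from (0, 0) to (13, 7): C(20, 13) = 77520. Paths through (6, 4): (paths (0, 0) → (6, 4)) × (paths (6, 4) → (13, 7)) = C(10, 6) · C(10, 7) = 210 · 120 = 25200. Avoidance count = 77520 − 25200 = 52320.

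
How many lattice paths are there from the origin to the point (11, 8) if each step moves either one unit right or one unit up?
Number of paths = 75582

A monotone lattice path from (0, 0) to (11, 8) consists of 11 east steps and 8 north steps in some order, so it is determined by which 11 of the 19 steps are east. The count is C(19, 11) = 75582.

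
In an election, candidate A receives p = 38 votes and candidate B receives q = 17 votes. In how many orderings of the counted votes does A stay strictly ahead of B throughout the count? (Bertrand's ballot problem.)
Strict-lead orderings = 26058435108615

Total orderings of the 55 votes with 38 for A: C(55, 38) = 68248282427325. By the Bertrand ballot formula (Cycle Lemma / reflection principle), the number of orderings in which A is strictly ahead of B throughout is (p − q)/(p + q) · C(p + q, p) = (38 − 17)/(38 + 17) · 68248282427325 = 26058435108615.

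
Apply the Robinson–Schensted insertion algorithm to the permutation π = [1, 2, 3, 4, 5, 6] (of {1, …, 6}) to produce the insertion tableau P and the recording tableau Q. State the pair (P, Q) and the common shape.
P = [1, 2, 3, 4, 5, 6];  Q = [1, 2, 3, 4, 5, 6];  common shape = (6)

Row-insert the values π_1, π_2, … into P one at a time, bumping the leftmost entry strictly greater than the inserted value down to the next row. The recording tableau Q records, in position (i, j), the step at which that cell was added to P.
  Insert 1 (step 1): P = [1];  Q = [1]
  Insert 2 (step 2): P = [1, 2];  Q = [1, 2]
  Insert 3 (step 3): P = [1, 2, 3];  Q = [1, 2, 3]
  Insert 4 (step 4): P = [1, 2, 3, 4];  Q = [1, 2, 3, 4]
  Insert 5 (step 5): P = [1, 2, 3, 4, 5];  Q = [1, 2, 3, 4, 5]
  Insert 6 (step 6): P = [1, 2, 3, 4, 5, 6];  Q = [1, 2, 3, 4, 5, 6]
Final shape: (6).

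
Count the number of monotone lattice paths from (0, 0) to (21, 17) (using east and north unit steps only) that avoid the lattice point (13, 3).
Number of paths = 28602072180

Total paths from (0, 0) to (21, 17): C(38, 21) = 28781143380. Paths through (13, 3): (paths (0, 0) → (13, 3)) × (paths (13, 3) → (21, 17)) = C(16, 13) · C(22, 8) = 560 · 319770 = 179071200. Avoidance count = 28781143380 − 179071200 = 28602072180.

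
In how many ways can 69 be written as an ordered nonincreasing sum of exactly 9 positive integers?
p(69, 9 parts) = 132751

Partitions of n into exactly k parts are in bijection with partitions of n − k into at most k parts (subtract 1 from each part). So p(69, exactly 9) = p(60, parts ≤ 9). Computing via the recurrence p(m, j) = p(m, j−1) + p(m−j, j) gives 132751.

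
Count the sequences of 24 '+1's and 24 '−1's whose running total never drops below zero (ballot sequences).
C_24 = 1289904147324

These ballot sequences are counted by the Catalan number C_n = (1/(n + 1)) · C(2n, n). For n = 24: C_24 = (1/25) · C(48, 24) = 32247603683100/25 = 1289904147324.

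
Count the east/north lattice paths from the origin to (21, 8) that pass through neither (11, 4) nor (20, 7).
Number of paths = 1750320

Inclusion–exclusion. Total paths: C(29, 21) = 4292145. Through P₁: C(15, 11)·C(14, 10) = 1366365. Through P₂: C(27, 20)·C(2, 1) = 1776060. Since P₁ is strictly southwest of P₂, a monotone path through both must visit P₁ then P₂; paths through both = C(15, 11)·C(12, 9)·C(2, 1) = 600600. Avoid both = 4292145 − 1366365 − 1776060 + 600600 = 1750320.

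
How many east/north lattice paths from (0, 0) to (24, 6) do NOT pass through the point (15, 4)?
Number of paths = 380595

Total paths from (0, 0) to (24, 6): C(30, 24) = 593775. Paths through (15, 4): (paths (0, 0) → (15, 4)) × (paths (15, 4) → (24, 6)) = C(19, 15) · C(11, 9) = 3876 · 55 = 213180. Avoidance count = 593775 − 213180 = 380595.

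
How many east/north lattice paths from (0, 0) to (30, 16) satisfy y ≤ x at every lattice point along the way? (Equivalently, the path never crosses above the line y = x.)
Number of paths = 479755088010

By the reflection principle (André's argument), the number of monotone paths to (30, 16) with n ≤ m that never go above y = x is C(46, 30) − C(46, 31) = 991493848554 − 511738760544 = 479755088010.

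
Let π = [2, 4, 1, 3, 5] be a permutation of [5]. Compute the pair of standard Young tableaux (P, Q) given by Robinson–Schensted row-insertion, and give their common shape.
P = [1, 3, 5] / [2, 4];  Q = [1, 2, 5] / [3, 4];  common shape = (3, 2)

Row-insert the values π_1, π_2, … into P one at a time, bumping the leftmost entry strictly greater than the inserted value down to the next row. The recording tableau Q records, in position (i, j), the step at which that cell was added to P.
  Insert 2 (step 1): P = [2];  Q = [1]
  Insert 4 (step 2): P = [2, 4];  Q = [1, 2]
  Insert 1 (step 3): P = [1, 4] / [2];  Q = [1, 2] / [3]
  Insert 3 (step 4): P = [1, 3] / [2, 4];  Q = [1, 2] / [3, 4]
  Insert 5 (step 5): P = [1, 3, 5] / [2, 4];  Q = [1, 2, 5] / [3, 4]
Final shape: (3, 2).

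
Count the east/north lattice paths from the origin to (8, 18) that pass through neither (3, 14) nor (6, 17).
Number of paths = 1214554

Inclusion–exclusion. Total paths: C(26, 8) = 1562275. Through P₁: C(17, 3)·C(9, 5) = 85680. Through P₂: C(23, 6)·C(3, 2) = 302841. Since P₁ is strictly southwest of P₂, a monotone path through both must visit P₁ then P₂; paths through both = C(17, 3)·C(6, 3)·C(3, 2) = 40800. Avoid both = 1562275 − 85680 − 302841 + 40800 = 1214554.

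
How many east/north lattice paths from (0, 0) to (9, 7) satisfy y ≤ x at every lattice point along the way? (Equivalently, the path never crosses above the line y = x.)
Number of paths = 3432

By the reflection principle (André's argument), the number of monotone paths to (9, 7) with n ≤ m that never go above y = x is C(16, 9) − C(16, 10) = 11440 − 8008 = 3432.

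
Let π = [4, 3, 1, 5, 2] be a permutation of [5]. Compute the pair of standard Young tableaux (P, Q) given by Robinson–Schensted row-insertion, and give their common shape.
P = [1, 2] / [3, 5] / [4];  Q = [1, 4] / [2, 5] / [3];  common shape = (2, 2, 1)

Row-insert the values π_1, π_2, … into P one at a time, bumping the leftmost entry strictly greater than the inserted value down to the next row. The recording tableau Q records, in position (i, j), the step at which that cell was added to P.
  Insert 4 (step 1): P = [4];  Q = [1]
  Insert 3 (step 2): P = [3] / [4];  Q = [1] / [2]
  Insert 1 (step 3): P = [1] / [3] / [4];  Q = [1] / [2] / [3]
  Insert 5 (step 4): P = [1, 5] / [3] / [4];  Q = [1, 4] / [2] / [3]
  Insert 2 (step 5): P = [1, 2] / [3, 5] / [4];  Q = [1, 4] / [2, 5] / [3]
Final shape: (2, 2, 1).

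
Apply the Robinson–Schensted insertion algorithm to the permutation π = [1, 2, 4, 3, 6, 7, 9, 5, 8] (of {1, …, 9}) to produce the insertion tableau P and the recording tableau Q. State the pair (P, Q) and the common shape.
P = [1, 2, 3, 5, 7, 8] / [4, 6, 9];  Q = [1, 2, 3, 5, 6, 7] / [4, 8, 9];  common shape = (6, 3)

Row-insert the values π_1, π_2, … into P one at a time, bumping the leftmost entry strictly greater than the inserted value down to the next row. The recording tableau Q records, in position (i, j), the step at which that cell was added to P.
  Insert 1 (step 1): P = [1];  Q = [1]
  Insert 2 (step 2): P = [1, 2];  Q = [1, 2]
  Insert 4 (step 3): P = [1, 2, 4];  Q = [1, 2, 3]
  Insert 3 (step 4): P = [1, 2, 3] / [4];  Q = [1, 2, 3] / [4]
  Insert 6 (step 5): P = [1, 2, 3, 6] / [4];  Q = [1, 2, 3, 5] / [4]
  Insert 7 (step 6): P = [1, 2, 3, 6, 7] / [4];  Q = [1, 2, 3, 5, 6] / [4]
  Insert 9 (step 7): P = [1, 2, 3, 6, 7, 9] / [4];  Q = [1, 2, 3, 5, 6, 7] / [4]
  Insert 5 (step 8): P = [1, 2, 3, 5, 7, 9] / [4, 6];  Q = [1, 2, 3, 5, 6, 7] / [4, 8]
  Insert 8 (step 9): P = [1, 2, 3, 5, 7, 8] / [4, 6, 9];  Q = [1, 2, 3, 5, 6, 7] / [4, 8, 9]
Final shape: (6, 3).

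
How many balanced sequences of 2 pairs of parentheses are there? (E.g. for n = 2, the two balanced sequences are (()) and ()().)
C_2 = 2

These balanced parentheses are counted by the Catalan number C_n = (1/(n + 1)) · C(2n, n). For n = 2: C_2 = (1/3) · C(4, 2) = 6/3 = 2.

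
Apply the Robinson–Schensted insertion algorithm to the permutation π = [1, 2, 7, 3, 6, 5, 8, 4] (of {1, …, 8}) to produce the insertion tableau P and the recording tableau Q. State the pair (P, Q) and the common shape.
P = [1, 2, 3, 4, 8] / [5] / [6] / [7];  Q = [1, 2, 3, 5, 7] / [4] / [6] / [8];  common shape = (5, 1, 1, 1)

Row-insert the values π_1, π_2, … into P one at a time, bumping the leftmost entry strictly greater than the inserted value down to the next row. The recording tableau Q records, in position (i, j), the step at which that cell was added to P.
  Insert 1 (step 1): P = [1];  Q = [1]
  Insert 2 (step 2): P = [1, 2];  Q = [1, 2]
  Insert 7 (step 3): P = [1, 2, 7];  Q = [1, 2, 3]
  Insert 3 (step 4): P = [1, 2, 3] / [7];  Q = [1, 2, 3] / [4]
  Insert 6 (step 5): P = [1, 2, 3, 6] / [7];  Q = [1, 2, 3, 5] / [4]
  Insert 5 (step 6): P = [1, 2, 3, 5] / [6] / [7];  Q = [1, 2, 3, 5] / [4] / [6]
  Insert 8 (step 7): P = [1, 2, 3, 5, 8] / [6] / [7];  Q = [1, 2, 3, 5, 7] / [4] / [6]
  Insert 4 (step 8): P = [1, 2, 3, 4, 8] / [5] / [6] / [7];  Q = [1, 2, 3, 5, 7] / [4] / [6] / [8]
Final shape: (5, 1, 1, 1).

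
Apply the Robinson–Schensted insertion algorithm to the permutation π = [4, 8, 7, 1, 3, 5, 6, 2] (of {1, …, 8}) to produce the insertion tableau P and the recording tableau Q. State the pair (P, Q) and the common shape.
P = [1, 2, 5, 6] / [3, 7] / [4] / [8];  Q = [1, 2, 6, 7] / [3, 5] / [4] / [8];  common shape = (4, 2, 1, 1)

Row-insert the values π_1, π_2, … into P one at a time, bumping the leftmost entry strictly greater than the inserted value down to the next row. The recording tableau Q records, in position (i, j), the step at which that cell was added to P.
  Insert 4 (step 1): P = [4];  Q = [1]
  Insert 8 (step 2): P = [4, 8];  Q = [1, 2]
  Insert 7 (step 3): P = [4, 7] / [8];  Q = [1, 2] / [3]
  Insert 1 (step 4): P = [1, 7] / [4] / [8];  Q = [1, 2] / [3] / [4]
  Insert 3 (step 5): P = [1, 3] / [4, 7] / [8];  Q = [1, 2] / [3, 5] / [4]
  Insert 5 (step 6): P = [1, 3, 5] / [4, 7] / [8];  Q = [1, 2, 6] / [3, 5] / [4]
  Insert 6 (step 7): P = [1, 3, 5, 6] / [4, 7] / [8];  Q = [1, 2, 6, 7] / [3, 5] / [4]
  Insert 2 (step 8): P = [1, 2, 5, 6] / [3, 7] / [4] / [8];  Q = [1, 2, 6, 7] / [3, 5] / [4] / [8]
Final shape: (4, 2, 1, 1).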